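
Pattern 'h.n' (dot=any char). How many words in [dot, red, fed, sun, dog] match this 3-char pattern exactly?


Pattern 'h.n' means: starts with 'h', any single char, ends with 'n'.
Checking each word (must be exactly 3 chars):
  'dot' (len=3): no
  'red' (len=3): no
  'fed' (len=3): no
  'sun' (len=3): no
  'dog' (len=3): no
Matching words: []
Total: 0

0


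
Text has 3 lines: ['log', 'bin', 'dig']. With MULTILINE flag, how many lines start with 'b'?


With MULTILINE flag, ^ matches the start of each line.
Lines: ['log', 'bin', 'dig']
Checking which lines start with 'b':
  Line 1: 'log' -> no
  Line 2: 'bin' -> MATCH
  Line 3: 'dig' -> no
Matching lines: ['bin']
Count: 1

1


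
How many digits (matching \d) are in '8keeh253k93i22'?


\d matches any digit 0-9.
Scanning '8keeh253k93i22':
  pos 0: '8' -> DIGIT
  pos 5: '2' -> DIGIT
  pos 6: '5' -> DIGIT
  pos 7: '3' -> DIGIT
  pos 9: '9' -> DIGIT
  pos 10: '3' -> DIGIT
  pos 12: '2' -> DIGIT
  pos 13: '2' -> DIGIT
Digits found: ['8', '2', '5', '3', '9', '3', '2', '2']
Total: 8

8


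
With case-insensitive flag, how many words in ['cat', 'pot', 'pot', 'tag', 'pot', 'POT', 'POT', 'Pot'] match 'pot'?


Case-insensitive matching: compare each word's lowercase form to 'pot'.
  'cat' -> lower='cat' -> no
  'pot' -> lower='pot' -> MATCH
  'pot' -> lower='pot' -> MATCH
  'tag' -> lower='tag' -> no
  'pot' -> lower='pot' -> MATCH
  'POT' -> lower='pot' -> MATCH
  'POT' -> lower='pot' -> MATCH
  'Pot' -> lower='pot' -> MATCH
Matches: ['pot', 'pot', 'pot', 'POT', 'POT', 'Pot']
Count: 6

6


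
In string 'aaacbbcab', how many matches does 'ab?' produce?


Pattern 'ab?' matches 'a' optionally followed by 'b'.
String: 'aaacbbcab'
Scanning left to right for 'a' then checking next char:
  Match 1: 'a' (a not followed by b)
  Match 2: 'a' (a not followed by b)
  Match 3: 'a' (a not followed by b)
  Match 4: 'ab' (a followed by b)
Total matches: 4

4


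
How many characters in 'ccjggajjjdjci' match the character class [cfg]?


Character class [cfg] matches any of: {c, f, g}
Scanning string 'ccjggajjjdjci' character by character:
  pos 0: 'c' -> MATCH
  pos 1: 'c' -> MATCH
  pos 2: 'j' -> no
  pos 3: 'g' -> MATCH
  pos 4: 'g' -> MATCH
  pos 5: 'a' -> no
  pos 6: 'j' -> no
  pos 7: 'j' -> no
  pos 8: 'j' -> no
  pos 9: 'd' -> no
  pos 10: 'j' -> no
  pos 11: 'c' -> MATCH
  pos 12: 'i' -> no
Total matches: 5

5


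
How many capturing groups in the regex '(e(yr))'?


To count capturing groups, count each '(' that starts a group.
Pattern: '(e(yr))'
Walking through the pattern:
  Position 0: '(' -> group #1
  Position 2: '(' -> group #2
Total capturing groups: 2

2


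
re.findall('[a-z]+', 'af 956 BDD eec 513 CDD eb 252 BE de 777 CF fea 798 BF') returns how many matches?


Pattern '[a-z]+' finds one or more lowercase letters.
Text: 'af 956 BDD eec 513 CDD eb 252 BE de 777 CF fea 798 BF'
Scanning for matches:
  Match 1: 'af'
  Match 2: 'eec'
  Match 3: 'eb'
  Match 4: 'de'
  Match 5: 'fea'
Total matches: 5

5


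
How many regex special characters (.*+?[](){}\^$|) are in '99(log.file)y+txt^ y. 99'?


Regex special characters are: . * + ? [ ] ( ) { } \ ^ $ |
Scanning '99(log.file)y+txt^ y. 99':
  pos 2: '(' -> SPECIAL
  pos 6: '.' -> SPECIAL
  pos 11: ')' -> SPECIAL
  pos 13: '+' -> SPECIAL
  pos 17: '^' -> SPECIAL
  pos 20: '.' -> SPECIAL
Special chars found: ['(', '.', ')', '+', '^', '.']
Total: 6

6


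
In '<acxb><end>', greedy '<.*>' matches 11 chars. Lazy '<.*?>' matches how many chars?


Greedy '<.*>' tries to match as MUCH as possible.
Lazy '<.*?>' tries to match as LITTLE as possible.

String: '<acxb><end>'
Greedy '<.*>' starts at first '<' and extends to the LAST '>': '<acxb><end>' (11 chars)
Lazy '<.*?>' starts at first '<' and stops at the FIRST '>': '<acxb>' (6 chars)

6


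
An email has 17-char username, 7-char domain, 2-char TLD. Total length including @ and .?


An email address has format: username@domain.tld
Username length: 17
'@' character: 1
Domain length: 7
'.' character: 1
TLD length: 2
Total = 17 + 1 + 7 + 1 + 2 = 28

28


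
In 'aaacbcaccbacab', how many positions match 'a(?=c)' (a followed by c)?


Lookahead 'a(?=c)' matches 'a' only when followed by 'c'.
String: 'aaacbcaccbacab'
Checking each position where char is 'a':
  pos 0: 'a' -> no (next='a')
  pos 1: 'a' -> no (next='a')
  pos 2: 'a' -> MATCH (next='c')
  pos 6: 'a' -> MATCH (next='c')
  pos 10: 'a' -> MATCH (next='c')
  pos 12: 'a' -> no (next='b')
Matching positions: [2, 6, 10]
Count: 3

3


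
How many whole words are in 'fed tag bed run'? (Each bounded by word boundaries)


Word boundaries (\b) mark the start/end of each word.
Text: 'fed tag bed run'
Splitting by whitespace:
  Word 1: 'fed'
  Word 2: 'tag'
  Word 3: 'bed'
  Word 4: 'run'
Total whole words: 4

4


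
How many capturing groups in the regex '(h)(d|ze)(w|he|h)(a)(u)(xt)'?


To count capturing groups, count each '(' that starts a group.
Pattern: '(h)(d|ze)(w|he|h)(a)(u)(xt)'
Walking through the pattern:
  Position 0: '(' -> group #1
  Position 3: '(' -> group #2
  Position 9: '(' -> group #3
  Position 17: '(' -> group #4
  Position 20: '(' -> group #5
  Position 23: '(' -> group #6
Total capturing groups: 6

6


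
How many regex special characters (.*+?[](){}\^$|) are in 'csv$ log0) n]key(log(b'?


Regex special characters are: . * + ? [ ] ( ) { } \ ^ $ |
Scanning 'csv$ log0) n]key(log(b':
  pos 3: '$' -> SPECIAL
  pos 9: ')' -> SPECIAL
  pos 12: ']' -> SPECIAL
  pos 16: '(' -> SPECIAL
  pos 20: '(' -> SPECIAL
Special chars found: ['$', ')', ']', '(', '(']
Total: 5

5


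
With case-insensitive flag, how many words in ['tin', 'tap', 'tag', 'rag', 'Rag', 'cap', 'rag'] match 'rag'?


Case-insensitive matching: compare each word's lowercase form to 'rag'.
  'tin' -> lower='tin' -> no
  'tap' -> lower='tap' -> no
  'tag' -> lower='tag' -> no
  'rag' -> lower='rag' -> MATCH
  'Rag' -> lower='rag' -> MATCH
  'cap' -> lower='cap' -> no
  'rag' -> lower='rag' -> MATCH
Matches: ['rag', 'Rag', 'rag']
Count: 3

3


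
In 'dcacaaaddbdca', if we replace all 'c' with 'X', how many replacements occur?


re.sub('c', 'X', text) replaces every occurrence of 'c' with 'X'.
Text: 'dcacaaaddbdca'
Scanning for 'c':
  pos 1: 'c' -> replacement #1
  pos 3: 'c' -> replacement #2
  pos 11: 'c' -> replacement #3
Total replacements: 3

3


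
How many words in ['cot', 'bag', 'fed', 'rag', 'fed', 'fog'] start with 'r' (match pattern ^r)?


Pattern ^r anchors to start of word. Check which words begin with 'r':
  'cot' -> no
  'bag' -> no
  'fed' -> no
  'rag' -> MATCH (starts with 'r')
  'fed' -> no
  'fog' -> no
Matching words: ['rag']
Count: 1

1


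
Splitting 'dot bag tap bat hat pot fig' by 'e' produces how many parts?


Splitting by 'e' breaks the string at each occurrence of the separator.
Text: 'dot bag tap bat hat pot fig'
Parts after split:
  Part 1: 'dot bag tap bat hat pot fig'
Total parts: 1

1


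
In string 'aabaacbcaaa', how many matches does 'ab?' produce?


Pattern 'ab?' matches 'a' optionally followed by 'b'.
String: 'aabaacbcaaa'
Scanning left to right for 'a' then checking next char:
  Match 1: 'a' (a not followed by b)
  Match 2: 'ab' (a followed by b)
  Match 3: 'a' (a not followed by b)
  Match 4: 'a' (a not followed by b)
  Match 5: 'a' (a not followed by b)
  Match 6: 'a' (a not followed by b)
  Match 7: 'a' (a not followed by b)
Total matches: 7

7


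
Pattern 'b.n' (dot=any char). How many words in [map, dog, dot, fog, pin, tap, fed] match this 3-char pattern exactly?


Pattern 'b.n' means: starts with 'b', any single char, ends with 'n'.
Checking each word (must be exactly 3 chars):
  'map' (len=3): no
  'dog' (len=3): no
  'dot' (len=3): no
  'fog' (len=3): no
  'pin' (len=3): no
  'tap' (len=3): no
  'fed' (len=3): no
Matching words: []
Total: 0

0


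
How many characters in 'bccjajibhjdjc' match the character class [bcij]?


Character class [bcij] matches any of: {b, c, i, j}
Scanning string 'bccjajibhjdjc' character by character:
  pos 0: 'b' -> MATCH
  pos 1: 'c' -> MATCH
  pos 2: 'c' -> MATCH
  pos 3: 'j' -> MATCH
  pos 4: 'a' -> no
  pos 5: 'j' -> MATCH
  pos 6: 'i' -> MATCH
  pos 7: 'b' -> MATCH
  pos 8: 'h' -> no
  pos 9: 'j' -> MATCH
  pos 10: 'd' -> no
  pos 11: 'j' -> MATCH
  pos 12: 'c' -> MATCH
Total matches: 10

10


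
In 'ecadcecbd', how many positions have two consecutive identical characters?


Looking for consecutive identical characters in 'ecadcecbd':
  pos 0-1: 'e' vs 'c' -> different
  pos 1-2: 'c' vs 'a' -> different
  pos 2-3: 'a' vs 'd' -> different
  pos 3-4: 'd' vs 'c' -> different
  pos 4-5: 'c' vs 'e' -> different
  pos 5-6: 'e' vs 'c' -> different
  pos 6-7: 'c' vs 'b' -> different
  pos 7-8: 'b' vs 'd' -> different
Consecutive identical pairs: []
Count: 0

0


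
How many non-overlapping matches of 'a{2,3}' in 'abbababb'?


Pattern 'a{2,3}' matches between 2 and 3 consecutive a's (greedy).
String: 'abbababb'
Finding runs of a's and applying greedy matching:
  Run at pos 0: 'a' (length 1)
  Run at pos 3: 'a' (length 1)
  Run at pos 5: 'a' (length 1)
Matches: []
Count: 0

0


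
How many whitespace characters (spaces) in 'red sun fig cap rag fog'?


\s matches whitespace characters (spaces, tabs, etc.).
Text: 'red sun fig cap rag fog'
This text has 6 words separated by spaces.
Number of spaces = number of words - 1 = 6 - 1 = 5

5


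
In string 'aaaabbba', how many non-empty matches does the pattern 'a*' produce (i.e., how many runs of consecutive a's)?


Pattern 'a*' matches zero or more a's. We want non-empty runs of consecutive a's.
String: 'aaaabbba'
Walking through the string to find runs of a's:
  Run 1: positions 0-3 -> 'aaaa'
  Run 2: positions 7-7 -> 'a'
Non-empty runs found: ['aaaa', 'a']
Count: 2

2


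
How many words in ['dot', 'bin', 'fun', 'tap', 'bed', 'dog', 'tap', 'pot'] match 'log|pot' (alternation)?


Alternation 'log|pot' matches either 'log' or 'pot'.
Checking each word:
  'dot' -> no
  'bin' -> no
  'fun' -> no
  'tap' -> no
  'bed' -> no
  'dog' -> no
  'tap' -> no
  'pot' -> MATCH
Matches: ['pot']
Count: 1

1


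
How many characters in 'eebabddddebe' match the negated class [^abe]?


Negated class [^abe] matches any char NOT in {a, b, e}
Scanning 'eebabddddebe':
  pos 0: 'e' -> no (excluded)
  pos 1: 'e' -> no (excluded)
  pos 2: 'b' -> no (excluded)
  pos 3: 'a' -> no (excluded)
  pos 4: 'b' -> no (excluded)
  pos 5: 'd' -> MATCH
  pos 6: 'd' -> MATCH
  pos 7: 'd' -> MATCH
  pos 8: 'd' -> MATCH
  pos 9: 'e' -> no (excluded)
  pos 10: 'b' -> no (excluded)
  pos 11: 'e' -> no (excluded)
Total matches: 4

4


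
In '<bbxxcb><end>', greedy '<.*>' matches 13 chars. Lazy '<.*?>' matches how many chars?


Greedy '<.*>' tries to match as MUCH as possible.
Lazy '<.*?>' tries to match as LITTLE as possible.

String: '<bbxxcb><end>'
Greedy '<.*>' starts at first '<' and extends to the LAST '>': '<bbxxcb><end>' (13 chars)
Lazy '<.*?>' starts at first '<' and stops at the FIRST '>': '<bbxxcb>' (8 chars)

8


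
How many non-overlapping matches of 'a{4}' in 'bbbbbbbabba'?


Pattern 'a{4}' matches exactly 4 consecutive a's (greedy, non-overlapping).
String: 'bbbbbbbabba'
Scanning for runs of a's:
  Run at pos 7: 'a' (length 1) -> 0 match(es)
  Run at pos 10: 'a' (length 1) -> 0 match(es)
Matches found: []
Total: 0

0


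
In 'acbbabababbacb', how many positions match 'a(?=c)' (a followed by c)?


Lookahead 'a(?=c)' matches 'a' only when followed by 'c'.
String: 'acbbabababbacb'
Checking each position where char is 'a':
  pos 0: 'a' -> MATCH (next='c')
  pos 4: 'a' -> no (next='b')
  pos 6: 'a' -> no (next='b')
  pos 8: 'a' -> no (next='b')
  pos 11: 'a' -> MATCH (next='c')
Matching positions: [0, 11]
Count: 2

2


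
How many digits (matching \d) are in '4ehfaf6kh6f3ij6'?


\d matches any digit 0-9.
Scanning '4ehfaf6kh6f3ij6':
  pos 0: '4' -> DIGIT
  pos 6: '6' -> DIGIT
  pos 9: '6' -> DIGIT
  pos 11: '3' -> DIGIT
  pos 14: '6' -> DIGIT
Digits found: ['4', '6', '6', '3', '6']
Total: 5

5


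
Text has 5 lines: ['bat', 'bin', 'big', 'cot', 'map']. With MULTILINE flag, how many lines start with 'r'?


With MULTILINE flag, ^ matches the start of each line.
Lines: ['bat', 'bin', 'big', 'cot', 'map']
Checking which lines start with 'r':
  Line 1: 'bat' -> no
  Line 2: 'bin' -> no
  Line 3: 'big' -> no
  Line 4: 'cot' -> no
  Line 5: 'map' -> no
Matching lines: []
Count: 0

0


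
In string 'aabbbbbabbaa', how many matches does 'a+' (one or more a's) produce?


Pattern 'a+' matches one or more consecutive a's.
String: 'aabbbbbabbaa'
Scanning for runs of a:
  Match 1: 'aa' (length 2)
  Match 2: 'a' (length 1)
  Match 3: 'aa' (length 2)
Total matches: 3

3


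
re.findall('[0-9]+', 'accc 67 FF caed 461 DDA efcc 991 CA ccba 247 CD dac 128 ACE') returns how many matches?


Pattern '[0-9]+' finds one or more digits.
Text: 'accc 67 FF caed 461 DDA efcc 991 CA ccba 247 CD dac 128 ACE'
Scanning for matches:
  Match 1: '67'
  Match 2: '461'
  Match 3: '991'
  Match 4: '247'
  Match 5: '128'
Total matches: 5

5


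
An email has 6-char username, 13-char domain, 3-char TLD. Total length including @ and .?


An email address has format: username@domain.tld
Username length: 6
'@' character: 1
Domain length: 13
'.' character: 1
TLD length: 3
Total = 6 + 1 + 13 + 1 + 3 = 24

24


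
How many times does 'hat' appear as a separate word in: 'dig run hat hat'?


Scanning each word for exact match 'hat':
  Word 1: 'dig' -> no
  Word 2: 'run' -> no
  Word 3: 'hat' -> MATCH
  Word 4: 'hat' -> MATCH
Total matches: 2

2


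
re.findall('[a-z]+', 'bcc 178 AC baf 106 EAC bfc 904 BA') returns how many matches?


Pattern '[a-z]+' finds one or more lowercase letters.
Text: 'bcc 178 AC baf 106 EAC bfc 904 BA'
Scanning for matches:
  Match 1: 'bcc'
  Match 2: 'baf'
  Match 3: 'bfc'
Total matches: 3

3


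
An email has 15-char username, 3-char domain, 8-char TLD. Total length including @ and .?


An email address has format: username@domain.tld
Username length: 15
'@' character: 1
Domain length: 3
'.' character: 1
TLD length: 8
Total = 15 + 1 + 3 + 1 + 8 = 28

28


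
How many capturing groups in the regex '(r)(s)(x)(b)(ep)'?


To count capturing groups, count each '(' that starts a group.
Pattern: '(r)(s)(x)(b)(ep)'
Walking through the pattern:
  Position 0: '(' -> group #1
  Position 3: '(' -> group #2
  Position 6: '(' -> group #3
  Position 9: '(' -> group #4
  Position 12: '(' -> group #5
Total capturing groups: 5

5


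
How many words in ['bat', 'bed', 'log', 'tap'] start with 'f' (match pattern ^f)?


Pattern ^f anchors to start of word. Check which words begin with 'f':
  'bat' -> no
  'bed' -> no
  'log' -> no
  'tap' -> no
Matching words: []
Count: 0

0


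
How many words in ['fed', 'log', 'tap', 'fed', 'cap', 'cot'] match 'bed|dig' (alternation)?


Alternation 'bed|dig' matches either 'bed' or 'dig'.
Checking each word:
  'fed' -> no
  'log' -> no
  'tap' -> no
  'fed' -> no
  'cap' -> no
  'cot' -> no
Matches: []
Count: 0

0


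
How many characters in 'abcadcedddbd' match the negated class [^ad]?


Negated class [^ad] matches any char NOT in {a, d}
Scanning 'abcadcedddbd':
  pos 0: 'a' -> no (excluded)
  pos 1: 'b' -> MATCH
  pos 2: 'c' -> MATCH
  pos 3: 'a' -> no (excluded)
  pos 4: 'd' -> no (excluded)
  pos 5: 'c' -> MATCH
  pos 6: 'e' -> MATCH
  pos 7: 'd' -> no (excluded)
  pos 8: 'd' -> no (excluded)
  pos 9: 'd' -> no (excluded)
  pos 10: 'b' -> MATCH
  pos 11: 'd' -> no (excluded)
Total matches: 5

5


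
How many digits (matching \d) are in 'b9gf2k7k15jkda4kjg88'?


\d matches any digit 0-9.
Scanning 'b9gf2k7k15jkda4kjg88':
  pos 1: '9' -> DIGIT
  pos 4: '2' -> DIGIT
  pos 6: '7' -> DIGIT
  pos 8: '1' -> DIGIT
  pos 9: '5' -> DIGIT
  pos 14: '4' -> DIGIT
  pos 18: '8' -> DIGIT
  pos 19: '8' -> DIGIT
Digits found: ['9', '2', '7', '1', '5', '4', '8', '8']
Total: 8

8


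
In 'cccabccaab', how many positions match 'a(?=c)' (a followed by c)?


Lookahead 'a(?=c)' matches 'a' only when followed by 'c'.
String: 'cccabccaab'
Checking each position where char is 'a':
  pos 3: 'a' -> no (next='b')
  pos 7: 'a' -> no (next='a')
  pos 8: 'a' -> no (next='b')
Matching positions: []
Count: 0

0


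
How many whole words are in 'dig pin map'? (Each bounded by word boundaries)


Word boundaries (\b) mark the start/end of each word.
Text: 'dig pin map'
Splitting by whitespace:
  Word 1: 'dig'
  Word 2: 'pin'
  Word 3: 'map'
Total whole words: 3

3


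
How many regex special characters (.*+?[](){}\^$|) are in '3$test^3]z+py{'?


Regex special characters are: . * + ? [ ] ( ) { } \ ^ $ |
Scanning '3$test^3]z+py{':
  pos 1: '$' -> SPECIAL
  pos 6: '^' -> SPECIAL
  pos 8: ']' -> SPECIAL
  pos 10: '+' -> SPECIAL
  pos 13: '{' -> SPECIAL
Special chars found: ['$', '^', ']', '+', '{']
Total: 5

5


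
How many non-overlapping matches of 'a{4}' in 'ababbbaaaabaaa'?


Pattern 'a{4}' matches exactly 4 consecutive a's (greedy, non-overlapping).
String: 'ababbbaaaabaaa'
Scanning for runs of a's:
  Run at pos 0: 'a' (length 1) -> 0 match(es)
  Run at pos 2: 'a' (length 1) -> 0 match(es)
  Run at pos 6: 'aaaa' (length 4) -> 1 match(es)
  Run at pos 11: 'aaa' (length 3) -> 0 match(es)
Matches found: ['aaaa']
Total: 1

1


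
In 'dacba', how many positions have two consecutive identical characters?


Looking for consecutive identical characters in 'dacba':
  pos 0-1: 'd' vs 'a' -> different
  pos 1-2: 'a' vs 'c' -> different
  pos 2-3: 'c' vs 'b' -> different
  pos 3-4: 'b' vs 'a' -> different
Consecutive identical pairs: []
Count: 0

0


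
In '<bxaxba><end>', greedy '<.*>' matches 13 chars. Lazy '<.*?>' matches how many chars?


Greedy '<.*>' tries to match as MUCH as possible.
Lazy '<.*?>' tries to match as LITTLE as possible.

String: '<bxaxba><end>'
Greedy '<.*>' starts at first '<' and extends to the LAST '>': '<bxaxba><end>' (13 chars)
Lazy '<.*?>' starts at first '<' and stops at the FIRST '>': '<bxaxba>' (8 chars)

8


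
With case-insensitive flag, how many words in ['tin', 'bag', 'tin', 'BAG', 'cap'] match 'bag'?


Case-insensitive matching: compare each word's lowercase form to 'bag'.
  'tin' -> lower='tin' -> no
  'bag' -> lower='bag' -> MATCH
  'tin' -> lower='tin' -> no
  'BAG' -> lower='bag' -> MATCH
  'cap' -> lower='cap' -> no
Matches: ['bag', 'BAG']
Count: 2

2


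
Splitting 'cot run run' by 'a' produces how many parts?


Splitting by 'a' breaks the string at each occurrence of the separator.
Text: 'cot run run'
Parts after split:
  Part 1: 'cot run run'
Total parts: 1

1


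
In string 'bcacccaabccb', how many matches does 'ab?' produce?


Pattern 'ab?' matches 'a' optionally followed by 'b'.
String: 'bcacccaabccb'
Scanning left to right for 'a' then checking next char:
  Match 1: 'a' (a not followed by b)
  Match 2: 'a' (a not followed by b)
  Match 3: 'ab' (a followed by b)
Total matches: 3

3


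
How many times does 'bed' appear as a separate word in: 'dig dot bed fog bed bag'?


Scanning each word for exact match 'bed':
  Word 1: 'dig' -> no
  Word 2: 'dot' -> no
  Word 3: 'bed' -> MATCH
  Word 4: 'fog' -> no
  Word 5: 'bed' -> MATCH
  Word 6: 'bag' -> no
Total matches: 2

2


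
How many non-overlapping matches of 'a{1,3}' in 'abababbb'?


Pattern 'a{1,3}' matches between 1 and 3 consecutive a's (greedy).
String: 'abababbb'
Finding runs of a's and applying greedy matching:
  Run at pos 0: 'a' (length 1)
  Run at pos 2: 'a' (length 1)
  Run at pos 4: 'a' (length 1)
Matches: ['a', 'a', 'a']
Count: 3

3


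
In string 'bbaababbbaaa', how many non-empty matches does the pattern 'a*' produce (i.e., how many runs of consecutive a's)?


Pattern 'a*' matches zero or more a's. We want non-empty runs of consecutive a's.
String: 'bbaababbbaaa'
Walking through the string to find runs of a's:
  Run 1: positions 2-3 -> 'aa'
  Run 2: positions 5-5 -> 'a'
  Run 3: positions 9-11 -> 'aaa'
Non-empty runs found: ['aa', 'a', 'aaa']
Count: 3

3


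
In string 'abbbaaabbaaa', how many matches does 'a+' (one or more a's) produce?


Pattern 'a+' matches one or more consecutive a's.
String: 'abbbaaabbaaa'
Scanning for runs of a:
  Match 1: 'a' (length 1)
  Match 2: 'aaa' (length 3)
  Match 3: 'aaa' (length 3)
Total matches: 3

3


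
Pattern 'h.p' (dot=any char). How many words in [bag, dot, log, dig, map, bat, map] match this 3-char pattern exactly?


Pattern 'h.p' means: starts with 'h', any single char, ends with 'p'.
Checking each word (must be exactly 3 chars):
  'bag' (len=3): no
  'dot' (len=3): no
  'log' (len=3): no
  'dig' (len=3): no
  'map' (len=3): no
  'bat' (len=3): no
  'map' (len=3): no
Matching words: []
Total: 0

0


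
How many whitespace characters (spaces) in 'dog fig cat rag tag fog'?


\s matches whitespace characters (spaces, tabs, etc.).
Text: 'dog fig cat rag tag fog'
This text has 6 words separated by spaces.
Number of spaces = number of words - 1 = 6 - 1 = 5

5


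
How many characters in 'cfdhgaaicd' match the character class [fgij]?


Character class [fgij] matches any of: {f, g, i, j}
Scanning string 'cfdhgaaicd' character by character:
  pos 0: 'c' -> no
  pos 1: 'f' -> MATCH
  pos 2: 'd' -> no
  pos 3: 'h' -> no
  pos 4: 'g' -> MATCH
  pos 5: 'a' -> no
  pos 6: 'a' -> no
  pos 7: 'i' -> MATCH
  pos 8: 'c' -> no
  pos 9: 'd' -> no
Total matches: 3

3


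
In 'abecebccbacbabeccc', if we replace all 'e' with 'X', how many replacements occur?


re.sub('e', 'X', text) replaces every occurrence of 'e' with 'X'.
Text: 'abecebccbacbabeccc'
Scanning for 'e':
  pos 2: 'e' -> replacement #1
  pos 4: 'e' -> replacement #2
  pos 14: 'e' -> replacement #3
Total replacements: 3

3


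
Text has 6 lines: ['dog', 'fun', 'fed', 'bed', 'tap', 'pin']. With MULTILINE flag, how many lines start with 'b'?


With MULTILINE flag, ^ matches the start of each line.
Lines: ['dog', 'fun', 'fed', 'bed', 'tap', 'pin']
Checking which lines start with 'b':
  Line 1: 'dog' -> no
  Line 2: 'fun' -> no
  Line 3: 'fed' -> no
  Line 4: 'bed' -> MATCH
  Line 5: 'tap' -> no
  Line 6: 'pin' -> no
Matching lines: ['bed']
Count: 1

1


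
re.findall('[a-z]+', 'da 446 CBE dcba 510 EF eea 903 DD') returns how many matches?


Pattern '[a-z]+' finds one or more lowercase letters.
Text: 'da 446 CBE dcba 510 EF eea 903 DD'
Scanning for matches:
  Match 1: 'da'
  Match 2: 'dcba'
  Match 3: 'eea'
Total matches: 3

3


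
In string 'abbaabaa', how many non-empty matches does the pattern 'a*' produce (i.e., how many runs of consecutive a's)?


Pattern 'a*' matches zero or more a's. We want non-empty runs of consecutive a's.
String: 'abbaabaa'
Walking through the string to find runs of a's:
  Run 1: positions 0-0 -> 'a'
  Run 2: positions 3-4 -> 'aa'
  Run 3: positions 6-7 -> 'aa'
Non-empty runs found: ['a', 'aa', 'aa']
Count: 3

3


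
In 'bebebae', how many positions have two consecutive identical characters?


Looking for consecutive identical characters in 'bebebae':
  pos 0-1: 'b' vs 'e' -> different
  pos 1-2: 'e' vs 'b' -> different
  pos 2-3: 'b' vs 'e' -> different
  pos 3-4: 'e' vs 'b' -> different
  pos 4-5: 'b' vs 'a' -> different
  pos 5-6: 'a' vs 'e' -> different
Consecutive identical pairs: []
Count: 0

0


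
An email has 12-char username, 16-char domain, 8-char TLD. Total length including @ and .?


An email address has format: username@domain.tld
Username length: 12
'@' character: 1
Domain length: 16
'.' character: 1
TLD length: 8
Total = 12 + 1 + 16 + 1 + 8 = 38

38


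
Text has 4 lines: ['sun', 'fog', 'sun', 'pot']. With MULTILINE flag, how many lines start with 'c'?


With MULTILINE flag, ^ matches the start of each line.
Lines: ['sun', 'fog', 'sun', 'pot']
Checking which lines start with 'c':
  Line 1: 'sun' -> no
  Line 2: 'fog' -> no
  Line 3: 'sun' -> no
  Line 4: 'pot' -> no
Matching lines: []
Count: 0

0


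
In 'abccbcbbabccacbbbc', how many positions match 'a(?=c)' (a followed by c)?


Lookahead 'a(?=c)' matches 'a' only when followed by 'c'.
String: 'abccbcbbabccacbbbc'
Checking each position where char is 'a':
  pos 0: 'a' -> no (next='b')
  pos 8: 'a' -> no (next='b')
  pos 12: 'a' -> MATCH (next='c')
Matching positions: [12]
Count: 1

1


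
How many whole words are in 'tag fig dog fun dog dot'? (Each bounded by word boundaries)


Word boundaries (\b) mark the start/end of each word.
Text: 'tag fig dog fun dog dot'
Splitting by whitespace:
  Word 1: 'tag'
  Word 2: 'fig'
  Word 3: 'dog'
  Word 4: 'fun'
  Word 5: 'dog'
  Word 6: 'dot'
Total whole words: 6

6


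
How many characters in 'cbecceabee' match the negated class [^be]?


Negated class [^be] matches any char NOT in {b, e}
Scanning 'cbecceabee':
  pos 0: 'c' -> MATCH
  pos 1: 'b' -> no (excluded)
  pos 2: 'e' -> no (excluded)
  pos 3: 'c' -> MATCH
  pos 4: 'c' -> MATCH
  pos 5: 'e' -> no (excluded)
  pos 6: 'a' -> MATCH
  pos 7: 'b' -> no (excluded)
  pos 8: 'e' -> no (excluded)
  pos 9: 'e' -> no (excluded)
Total matches: 4

4


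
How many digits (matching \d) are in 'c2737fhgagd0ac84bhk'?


\d matches any digit 0-9.
Scanning 'c2737fhgagd0ac84bhk':
  pos 1: '2' -> DIGIT
  pos 2: '7' -> DIGIT
  pos 3: '3' -> DIGIT
  pos 4: '7' -> DIGIT
  pos 11: '0' -> DIGIT
  pos 14: '8' -> DIGIT
  pos 15: '4' -> DIGIT
Digits found: ['2', '7', '3', '7', '0', '8', '4']
Total: 7

7


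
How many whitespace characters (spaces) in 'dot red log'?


\s matches whitespace characters (spaces, tabs, etc.).
Text: 'dot red log'
This text has 3 words separated by spaces.
Number of spaces = number of words - 1 = 3 - 1 = 2

2


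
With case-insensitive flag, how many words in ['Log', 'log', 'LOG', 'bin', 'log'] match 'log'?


Case-insensitive matching: compare each word's lowercase form to 'log'.
  'Log' -> lower='log' -> MATCH
  'log' -> lower='log' -> MATCH
  'LOG' -> lower='log' -> MATCH
  'bin' -> lower='bin' -> no
  'log' -> lower='log' -> MATCH
Matches: ['Log', 'log', 'LOG', 'log']
Count: 4

4


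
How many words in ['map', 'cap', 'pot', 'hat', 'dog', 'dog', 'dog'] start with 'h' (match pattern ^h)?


Pattern ^h anchors to start of word. Check which words begin with 'h':
  'map' -> no
  'cap' -> no
  'pot' -> no
  'hat' -> MATCH (starts with 'h')
  'dog' -> no
  'dog' -> no
  'dog' -> no
Matching words: ['hat']
Count: 1

1


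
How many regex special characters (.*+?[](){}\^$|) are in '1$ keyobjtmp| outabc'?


Regex special characters are: . * + ? [ ] ( ) { } \ ^ $ |
Scanning '1$ keyobjtmp| outabc':
  pos 1: '$' -> SPECIAL
  pos 12: '|' -> SPECIAL
Special chars found: ['$', '|']
Total: 2

2


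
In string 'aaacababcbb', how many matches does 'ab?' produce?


Pattern 'ab?' matches 'a' optionally followed by 'b'.
String: 'aaacababcbb'
Scanning left to right for 'a' then checking next char:
  Match 1: 'a' (a not followed by b)
  Match 2: 'a' (a not followed by b)
  Match 3: 'a' (a not followed by b)
  Match 4: 'ab' (a followed by b)
  Match 5: 'ab' (a followed by b)
Total matches: 5

5


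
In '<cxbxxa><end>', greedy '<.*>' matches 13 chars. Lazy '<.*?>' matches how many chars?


Greedy '<.*>' tries to match as MUCH as possible.
Lazy '<.*?>' tries to match as LITTLE as possible.

String: '<cxbxxa><end>'
Greedy '<.*>' starts at first '<' and extends to the LAST '>': '<cxbxxa><end>' (13 chars)
Lazy '<.*?>' starts at first '<' and stops at the FIRST '>': '<cxbxxa>' (8 chars)

8


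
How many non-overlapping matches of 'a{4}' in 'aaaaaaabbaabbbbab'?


Pattern 'a{4}' matches exactly 4 consecutive a's (greedy, non-overlapping).
String: 'aaaaaaabbaabbbbab'
Scanning for runs of a's:
  Run at pos 0: 'aaaaaaa' (length 7) -> 1 match(es)
  Run at pos 9: 'aa' (length 2) -> 0 match(es)
  Run at pos 15: 'a' (length 1) -> 0 match(es)
Matches found: ['aaaa']
Total: 1

1


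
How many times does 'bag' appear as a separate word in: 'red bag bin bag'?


Scanning each word for exact match 'bag':
  Word 1: 'red' -> no
  Word 2: 'bag' -> MATCH
  Word 3: 'bin' -> no
  Word 4: 'bag' -> MATCH
Total matches: 2

2


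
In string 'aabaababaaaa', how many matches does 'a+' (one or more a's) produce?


Pattern 'a+' matches one or more consecutive a's.
String: 'aabaababaaaa'
Scanning for runs of a:
  Match 1: 'aa' (length 2)
  Match 2: 'aa' (length 2)
  Match 3: 'a' (length 1)
  Match 4: 'aaaa' (length 4)
Total matches: 4

4


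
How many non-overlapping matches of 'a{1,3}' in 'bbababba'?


Pattern 'a{1,3}' matches between 1 and 3 consecutive a's (greedy).
String: 'bbababba'
Finding runs of a's and applying greedy matching:
  Run at pos 2: 'a' (length 1)
  Run at pos 4: 'a' (length 1)
  Run at pos 7: 'a' (length 1)
Matches: ['a', 'a', 'a']
Count: 3

3


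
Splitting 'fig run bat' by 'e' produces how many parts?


Splitting by 'e' breaks the string at each occurrence of the separator.
Text: 'fig run bat'
Parts after split:
  Part 1: 'fig run bat'
Total parts: 1

1


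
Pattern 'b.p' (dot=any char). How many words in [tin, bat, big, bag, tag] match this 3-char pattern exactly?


Pattern 'b.p' means: starts with 'b', any single char, ends with 'p'.
Checking each word (must be exactly 3 chars):
  'tin' (len=3): no
  'bat' (len=3): no
  'big' (len=3): no
  'bag' (len=3): no
  'tag' (len=3): no
Matching words: []
Total: 0

0


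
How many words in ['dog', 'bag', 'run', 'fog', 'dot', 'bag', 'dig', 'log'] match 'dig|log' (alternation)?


Alternation 'dig|log' matches either 'dig' or 'log'.
Checking each word:
  'dog' -> no
  'bag' -> no
  'run' -> no
  'fog' -> no
  'dot' -> no
  'bag' -> no
  'dig' -> MATCH
  'log' -> MATCH
Matches: ['dig', 'log']
Count: 2

2


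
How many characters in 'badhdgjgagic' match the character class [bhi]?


Character class [bhi] matches any of: {b, h, i}
Scanning string 'badhdgjgagic' character by character:
  pos 0: 'b' -> MATCH
  pos 1: 'a' -> no
  pos 2: 'd' -> no
  pos 3: 'h' -> MATCH
  pos 4: 'd' -> no
  pos 5: 'g' -> no
  pos 6: 'j' -> no
  pos 7: 'g' -> no
  pos 8: 'a' -> no
  pos 9: 'g' -> no
  pos 10: 'i' -> MATCH
  pos 11: 'c' -> no
Total matches: 3

3


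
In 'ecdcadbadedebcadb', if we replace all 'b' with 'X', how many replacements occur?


re.sub('b', 'X', text) replaces every occurrence of 'b' with 'X'.
Text: 'ecdcadbadedebcadb'
Scanning for 'b':
  pos 6: 'b' -> replacement #1
  pos 12: 'b' -> replacement #2
  pos 16: 'b' -> replacement #3
Total replacements: 3

3


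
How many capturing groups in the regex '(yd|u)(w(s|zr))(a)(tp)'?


To count capturing groups, count each '(' that starts a group.
Pattern: '(yd|u)(w(s|zr))(a)(tp)'
Walking through the pattern:
  Position 0: '(' -> group #1
  Position 6: '(' -> group #2
  Position 8: '(' -> group #3
  Position 15: '(' -> group #4
  Position 18: '(' -> group #5
Total capturing groups: 5

5


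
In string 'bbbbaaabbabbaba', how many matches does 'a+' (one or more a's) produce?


Pattern 'a+' matches one or more consecutive a's.
String: 'bbbbaaabbabbaba'
Scanning for runs of a:
  Match 1: 'aaa' (length 3)
  Match 2: 'a' (length 1)
  Match 3: 'a' (length 1)
  Match 4: 'a' (length 1)
Total matches: 4

4


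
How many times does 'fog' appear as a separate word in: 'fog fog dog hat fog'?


Scanning each word for exact match 'fog':
  Word 1: 'fog' -> MATCH
  Word 2: 'fog' -> MATCH
  Word 3: 'dog' -> no
  Word 4: 'hat' -> no
  Word 5: 'fog' -> MATCH
Total matches: 3

3


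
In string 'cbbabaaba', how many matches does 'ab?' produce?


Pattern 'ab?' matches 'a' optionally followed by 'b'.
String: 'cbbabaaba'
Scanning left to right for 'a' then checking next char:
  Match 1: 'ab' (a followed by b)
  Match 2: 'a' (a not followed by b)
  Match 3: 'ab' (a followed by b)
  Match 4: 'a' (a not followed by b)
Total matches: 4

4


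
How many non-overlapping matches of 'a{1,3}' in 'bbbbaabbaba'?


Pattern 'a{1,3}' matches between 1 and 3 consecutive a's (greedy).
String: 'bbbbaabbaba'
Finding runs of a's and applying greedy matching:
  Run at pos 4: 'aa' (length 2)
  Run at pos 8: 'a' (length 1)
  Run at pos 10: 'a' (length 1)
Matches: ['aa', 'a', 'a']
Count: 3

3


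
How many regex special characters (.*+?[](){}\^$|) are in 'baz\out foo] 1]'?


Regex special characters are: . * + ? [ ] ( ) { } \ ^ $ |
Scanning 'baz\out foo] 1]':
  pos 3: '\' -> SPECIAL
  pos 11: ']' -> SPECIAL
  pos 14: ']' -> SPECIAL
Special chars found: ['\\', ']', ']']
Total: 3

3


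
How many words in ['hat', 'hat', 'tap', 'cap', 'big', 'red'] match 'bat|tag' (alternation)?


Alternation 'bat|tag' matches either 'bat' or 'tag'.
Checking each word:
  'hat' -> no
  'hat' -> no
  'tap' -> no
  'cap' -> no
  'big' -> no
  'red' -> no
Matches: []
Count: 0

0


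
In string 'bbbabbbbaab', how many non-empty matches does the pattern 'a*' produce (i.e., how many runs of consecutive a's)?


Pattern 'a*' matches zero or more a's. We want non-empty runs of consecutive a's.
String: 'bbbabbbbaab'
Walking through the string to find runs of a's:
  Run 1: positions 3-3 -> 'a'
  Run 2: positions 8-9 -> 'aa'
Non-empty runs found: ['a', 'aa']
Count: 2

2


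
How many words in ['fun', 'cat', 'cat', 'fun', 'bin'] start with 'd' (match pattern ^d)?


Pattern ^d anchors to start of word. Check which words begin with 'd':
  'fun' -> no
  'cat' -> no
  'cat' -> no
  'fun' -> no
  'bin' -> no
Matching words: []
Count: 0

0


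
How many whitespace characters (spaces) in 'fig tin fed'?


\s matches whitespace characters (spaces, tabs, etc.).
Text: 'fig tin fed'
This text has 3 words separated by spaces.
Number of spaces = number of words - 1 = 3 - 1 = 2

2


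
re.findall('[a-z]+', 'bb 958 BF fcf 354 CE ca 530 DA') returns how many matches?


Pattern '[a-z]+' finds one or more lowercase letters.
Text: 'bb 958 BF fcf 354 CE ca 530 DA'
Scanning for matches:
  Match 1: 'bb'
  Match 2: 'fcf'
  Match 3: 'ca'
Total matches: 3

3


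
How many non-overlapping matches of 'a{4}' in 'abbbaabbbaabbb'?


Pattern 'a{4}' matches exactly 4 consecutive a's (greedy, non-overlapping).
String: 'abbbaabbbaabbb'
Scanning for runs of a's:
  Run at pos 0: 'a' (length 1) -> 0 match(es)
  Run at pos 4: 'aa' (length 2) -> 0 match(es)
  Run at pos 9: 'aa' (length 2) -> 0 match(es)
Matches found: []
Total: 0

0


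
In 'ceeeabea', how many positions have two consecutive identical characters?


Looking for consecutive identical characters in 'ceeeabea':
  pos 0-1: 'c' vs 'e' -> different
  pos 1-2: 'e' vs 'e' -> MATCH ('ee')
  pos 2-3: 'e' vs 'e' -> MATCH ('ee')
  pos 3-4: 'e' vs 'a' -> different
  pos 4-5: 'a' vs 'b' -> different
  pos 5-6: 'b' vs 'e' -> different
  pos 6-7: 'e' vs 'a' -> different
Consecutive identical pairs: ['ee', 'ee']
Count: 2

2


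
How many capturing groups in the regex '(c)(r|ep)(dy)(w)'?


To count capturing groups, count each '(' that starts a group.
Pattern: '(c)(r|ep)(dy)(w)'
Walking through the pattern:
  Position 0: '(' -> group #1
  Position 3: '(' -> group #2
  Position 9: '(' -> group #3
  Position 13: '(' -> group #4
Total capturing groups: 4

4


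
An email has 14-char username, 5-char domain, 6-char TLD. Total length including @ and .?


An email address has format: username@domain.tld
Username length: 14
'@' character: 1
Domain length: 5
'.' character: 1
TLD length: 6
Total = 14 + 1 + 5 + 1 + 6 = 27

27


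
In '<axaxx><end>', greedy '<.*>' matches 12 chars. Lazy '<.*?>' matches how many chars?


Greedy '<.*>' tries to match as MUCH as possible.
Lazy '<.*?>' tries to match as LITTLE as possible.

String: '<axaxx><end>'
Greedy '<.*>' starts at first '<' and extends to the LAST '>': '<axaxx><end>' (12 chars)
Lazy '<.*?>' starts at first '<' and stops at the FIRST '>': '<axaxx>' (7 chars)

7


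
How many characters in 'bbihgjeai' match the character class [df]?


Character class [df] matches any of: {d, f}
Scanning string 'bbihgjeai' character by character:
  pos 0: 'b' -> no
  pos 1: 'b' -> no
  pos 2: 'i' -> no
  pos 3: 'h' -> no
  pos 4: 'g' -> no
  pos 5: 'j' -> no
  pos 6: 'e' -> no
  pos 7: 'a' -> no
  pos 8: 'i' -> no
Total matches: 0

0


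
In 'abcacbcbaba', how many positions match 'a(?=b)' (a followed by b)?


Lookahead 'a(?=b)' matches 'a' only when followed by 'b'.
String: 'abcacbcbaba'
Checking each position where char is 'a':
  pos 0: 'a' -> MATCH (next='b')
  pos 3: 'a' -> no (next='c')
  pos 8: 'a' -> MATCH (next='b')
Matching positions: [0, 8]
Count: 2

2


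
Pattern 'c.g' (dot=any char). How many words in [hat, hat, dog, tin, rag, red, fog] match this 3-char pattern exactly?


Pattern 'c.g' means: starts with 'c', any single char, ends with 'g'.
Checking each word (must be exactly 3 chars):
  'hat' (len=3): no
  'hat' (len=3): no
  'dog' (len=3): no
  'tin' (len=3): no
  'rag' (len=3): no
  'red' (len=3): no
  'fog' (len=3): no
Matching words: []
Total: 0

0


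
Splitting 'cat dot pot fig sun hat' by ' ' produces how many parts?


Splitting by ' ' breaks the string at each occurrence of the separator.
Text: 'cat dot pot fig sun hat'
Parts after split:
  Part 1: 'cat'
  Part 2: 'dot'
  Part 3: 'pot'
  Part 4: 'fig'
  Part 5: 'sun'
  Part 6: 'hat'
Total parts: 6

6


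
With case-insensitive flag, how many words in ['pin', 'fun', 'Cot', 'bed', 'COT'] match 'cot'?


Case-insensitive matching: compare each word's lowercase form to 'cot'.
  'pin' -> lower='pin' -> no
  'fun' -> lower='fun' -> no
  'Cot' -> lower='cot' -> MATCH
  'bed' -> lower='bed' -> no
  'COT' -> lower='cot' -> MATCH
Matches: ['Cot', 'COT']
Count: 2

2


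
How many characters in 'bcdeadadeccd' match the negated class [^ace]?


Negated class [^ace] matches any char NOT in {a, c, e}
Scanning 'bcdeadadeccd':
  pos 0: 'b' -> MATCH
  pos 1: 'c' -> no (excluded)
  pos 2: 'd' -> MATCH
  pos 3: 'e' -> no (excluded)
  pos 4: 'a' -> no (excluded)
  pos 5: 'd' -> MATCH
  pos 6: 'a' -> no (excluded)
  pos 7: 'd' -> MATCH
  pos 8: 'e' -> no (excluded)
  pos 9: 'c' -> no (excluded)
  pos 10: 'c' -> no (excluded)
  pos 11: 'd' -> MATCH
Total matches: 5

5


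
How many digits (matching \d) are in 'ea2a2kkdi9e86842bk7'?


\d matches any digit 0-9.
Scanning 'ea2a2kkdi9e86842bk7':
  pos 2: '2' -> DIGIT
  pos 4: '2' -> DIGIT
  pos 9: '9' -> DIGIT
  pos 11: '8' -> DIGIT
  pos 12: '6' -> DIGIT
  pos 13: '8' -> DIGIT
  pos 14: '4' -> DIGIT
  pos 15: '2' -> DIGIT
  pos 18: '7' -> DIGIT
Digits found: ['2', '2', '9', '8', '6', '8', '4', '2', '7']
Total: 9

9


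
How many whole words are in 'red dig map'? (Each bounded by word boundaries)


Word boundaries (\b) mark the start/end of each word.
Text: 'red dig map'
Splitting by whitespace:
  Word 1: 'red'
  Word 2: 'dig'
  Word 3: 'map'
Total whole words: 3

3


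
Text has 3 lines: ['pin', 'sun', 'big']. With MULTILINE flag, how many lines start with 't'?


With MULTILINE flag, ^ matches the start of each line.
Lines: ['pin', 'sun', 'big']
Checking which lines start with 't':
  Line 1: 'pin' -> no
  Line 2: 'sun' -> no
  Line 3: 'big' -> no
Matching lines: []
Count: 0

0


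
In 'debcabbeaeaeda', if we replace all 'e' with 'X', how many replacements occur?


re.sub('e', 'X', text) replaces every occurrence of 'e' with 'X'.
Text: 'debcabbeaeaeda'
Scanning for 'e':
  pos 1: 'e' -> replacement #1
  pos 7: 'e' -> replacement #2
  pos 9: 'e' -> replacement #3
  pos 11: 'e' -> replacement #4
Total replacements: 4

4


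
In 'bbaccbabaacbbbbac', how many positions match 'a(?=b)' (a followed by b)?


Lookahead 'a(?=b)' matches 'a' only when followed by 'b'.
String: 'bbaccbabaacbbbbac'
Checking each position where char is 'a':
  pos 2: 'a' -> no (next='c')
  pos 6: 'a' -> MATCH (next='b')
  pos 8: 'a' -> no (next='a')
  pos 9: 'a' -> no (next='c')
  pos 15: 'a' -> no (next='c')
Matching positions: [6]
Count: 1

1


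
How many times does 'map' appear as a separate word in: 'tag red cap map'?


Scanning each word for exact match 'map':
  Word 1: 'tag' -> no
  Word 2: 'red' -> no
  Word 3: 'cap' -> no
  Word 4: 'map' -> MATCH
Total matches: 1

1
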